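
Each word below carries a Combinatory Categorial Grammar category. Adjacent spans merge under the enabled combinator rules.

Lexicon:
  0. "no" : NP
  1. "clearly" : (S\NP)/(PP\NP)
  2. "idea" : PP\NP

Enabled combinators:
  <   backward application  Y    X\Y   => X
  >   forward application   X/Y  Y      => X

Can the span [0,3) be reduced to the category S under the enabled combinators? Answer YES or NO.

[0,3] S   <
  [0,1] "no" : NP
  [1,3] S\NP   >
    [1,2] "clearly" : (S\NP)/(PP\NP)
    [2,3] "idea" : PP\NP

YES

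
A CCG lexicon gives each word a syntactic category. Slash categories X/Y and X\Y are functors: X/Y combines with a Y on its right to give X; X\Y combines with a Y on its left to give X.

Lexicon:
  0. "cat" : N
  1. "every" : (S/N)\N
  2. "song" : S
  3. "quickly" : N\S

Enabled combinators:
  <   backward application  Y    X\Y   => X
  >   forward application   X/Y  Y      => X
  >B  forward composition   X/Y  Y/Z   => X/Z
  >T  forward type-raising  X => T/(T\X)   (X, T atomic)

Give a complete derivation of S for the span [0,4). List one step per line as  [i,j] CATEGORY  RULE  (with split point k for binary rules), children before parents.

[0,1] N  lex  "cat"
[1,2] (S/N)\N  lex  "every"
[0,2] S/N  <  k=1
[2,3] S  lex  "song"
[3,4] N\S  lex  "quickly"
[2,4] N  <  k=3
[0,4] S  >  k=2

[0,4] S   >
  [0,2] S/N   <
    [0,1] "cat" : N
    [1,2] "every" : (S/N)\N
  [2,4] N   <
    [2,3] "song" : S
    [3,4] "quickly" : N\S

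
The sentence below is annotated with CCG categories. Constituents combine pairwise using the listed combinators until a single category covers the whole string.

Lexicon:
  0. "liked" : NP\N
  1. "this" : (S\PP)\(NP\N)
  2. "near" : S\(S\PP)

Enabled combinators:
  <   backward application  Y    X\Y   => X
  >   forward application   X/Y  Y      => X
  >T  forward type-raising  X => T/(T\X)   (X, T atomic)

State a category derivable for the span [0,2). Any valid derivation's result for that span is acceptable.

S\PP

[0,3] S   <
  [0,2] S\PP   <
    [0,1] "liked" : NP\N
    [1,2] "this" : (S\PP)\(NP\N)
  [2,3] "near" : S\(S\PP)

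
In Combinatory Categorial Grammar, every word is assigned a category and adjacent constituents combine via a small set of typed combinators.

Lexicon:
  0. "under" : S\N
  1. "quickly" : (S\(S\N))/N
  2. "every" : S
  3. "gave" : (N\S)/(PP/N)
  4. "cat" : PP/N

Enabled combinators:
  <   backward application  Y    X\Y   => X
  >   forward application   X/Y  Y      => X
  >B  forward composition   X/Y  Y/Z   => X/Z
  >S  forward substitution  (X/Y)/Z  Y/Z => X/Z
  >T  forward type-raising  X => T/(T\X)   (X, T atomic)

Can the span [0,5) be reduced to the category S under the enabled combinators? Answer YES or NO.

[0,5] S   <
  [0,1] "under" : S\N
  [1,5] S\(S\N)   >
    [1,2] "quickly" : (S\(S\N))/N
    [2,5] N   <
      [2,3] "every" : S
      [3,5] N\S   >
        [3,4] "gave" : (N\S)/(PP/N)
        [4,5] "cat" : PP/N

YES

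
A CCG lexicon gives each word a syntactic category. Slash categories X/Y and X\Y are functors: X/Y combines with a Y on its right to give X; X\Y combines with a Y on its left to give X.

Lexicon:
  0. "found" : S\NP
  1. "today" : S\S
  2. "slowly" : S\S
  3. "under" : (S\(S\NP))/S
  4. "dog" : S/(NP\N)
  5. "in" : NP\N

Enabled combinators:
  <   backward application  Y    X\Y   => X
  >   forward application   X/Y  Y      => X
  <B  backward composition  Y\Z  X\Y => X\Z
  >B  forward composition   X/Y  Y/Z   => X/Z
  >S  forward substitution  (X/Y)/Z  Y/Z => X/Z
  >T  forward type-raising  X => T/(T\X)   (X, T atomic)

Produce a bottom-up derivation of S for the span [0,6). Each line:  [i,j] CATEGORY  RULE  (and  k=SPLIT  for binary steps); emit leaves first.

[0,6] S   <
  [0,3] S\NP   <B
    [0,1] "found" : S\NP
    [1,3] S\S   <B
      [1,2] "today" : S\S
      [2,3] "slowly" : S\S
  [3,6] S\(S\NP)   >
    [3,4] "under" : (S\(S\NP))/S
    [4,6] S   >
      [4,5] "dog" : S/(NP\N)
      [5,6] "in" : NP\N

[0,1] S\NP  lex  "found"
[1,2] S\S  lex  "today"
[2,3] S\S  lex  "slowly"
[1,3] S\S  <B  k=2
[0,3] S\NP  <B  k=1
[3,4] (S\(S\NP))/S  lex  "under"
[4,5] S/(NP\N)  lex  "dog"
[5,6] NP\N  lex  "in"
[4,6] S  >  k=5
[3,6] S\(S\NP)  >  k=4
[0,6] S  <  k=3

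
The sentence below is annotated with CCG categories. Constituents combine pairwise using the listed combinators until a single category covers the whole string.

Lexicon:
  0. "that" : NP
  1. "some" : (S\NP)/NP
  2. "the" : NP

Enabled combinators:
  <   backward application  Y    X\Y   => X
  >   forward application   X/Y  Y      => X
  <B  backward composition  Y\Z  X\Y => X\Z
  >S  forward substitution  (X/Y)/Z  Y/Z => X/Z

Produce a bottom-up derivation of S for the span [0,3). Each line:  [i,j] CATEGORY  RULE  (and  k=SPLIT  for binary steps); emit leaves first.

[0,1] NP  lex  "that"
[1,2] (S\NP)/NP  lex  "some"
[2,3] NP  lex  "the"
[1,3] S\NP  >  k=2
[0,3] S  <  k=1

[0,3] S   <
  [0,1] "that" : NP
  [1,3] S\NP   >
    [1,2] "some" : (S\NP)/NP
    [2,3] "the" : NP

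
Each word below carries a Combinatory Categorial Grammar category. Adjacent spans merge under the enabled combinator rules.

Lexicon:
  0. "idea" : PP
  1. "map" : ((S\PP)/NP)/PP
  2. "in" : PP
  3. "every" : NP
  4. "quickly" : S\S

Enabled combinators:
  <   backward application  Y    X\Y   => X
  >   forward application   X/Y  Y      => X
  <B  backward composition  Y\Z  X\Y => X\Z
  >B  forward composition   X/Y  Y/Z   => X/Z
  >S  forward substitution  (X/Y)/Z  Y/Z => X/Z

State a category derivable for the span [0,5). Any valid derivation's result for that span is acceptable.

[0,5] S   <
  [0,1] "idea" : PP
  [1,5] S\PP   <B
    [1,4] S\PP   >
      [1,3] (S\PP)/NP   >
        [1,2] "map" : ((S\PP)/NP)/PP
        [2,3] "in" : PP
      [3,4] "every" : NP
    [4,5] "quickly" : S\S

S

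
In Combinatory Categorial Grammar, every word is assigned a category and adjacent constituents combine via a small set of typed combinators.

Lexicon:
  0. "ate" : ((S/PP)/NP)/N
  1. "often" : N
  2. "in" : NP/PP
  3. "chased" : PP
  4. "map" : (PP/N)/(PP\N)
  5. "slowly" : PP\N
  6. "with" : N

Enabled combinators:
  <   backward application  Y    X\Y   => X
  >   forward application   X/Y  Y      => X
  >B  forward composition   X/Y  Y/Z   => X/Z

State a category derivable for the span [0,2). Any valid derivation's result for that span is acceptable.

[0,7] S   >
  [0,4] S/PP   >
    [0,2] (S/PP)/NP   >
      [0,1] "ate" : ((S/PP)/NP)/N
      [1,2] "often" : N
    [2,4] NP   >
      [2,3] "in" : NP/PP
      [3,4] "chased" : PP
  [4,7] PP   >
    [4,6] PP/N   >
      [4,5] "map" : (PP/N)/(PP\N)
      [5,6] "slowly" : PP\N
    [6,7] "with" : N

(S/PP)/NP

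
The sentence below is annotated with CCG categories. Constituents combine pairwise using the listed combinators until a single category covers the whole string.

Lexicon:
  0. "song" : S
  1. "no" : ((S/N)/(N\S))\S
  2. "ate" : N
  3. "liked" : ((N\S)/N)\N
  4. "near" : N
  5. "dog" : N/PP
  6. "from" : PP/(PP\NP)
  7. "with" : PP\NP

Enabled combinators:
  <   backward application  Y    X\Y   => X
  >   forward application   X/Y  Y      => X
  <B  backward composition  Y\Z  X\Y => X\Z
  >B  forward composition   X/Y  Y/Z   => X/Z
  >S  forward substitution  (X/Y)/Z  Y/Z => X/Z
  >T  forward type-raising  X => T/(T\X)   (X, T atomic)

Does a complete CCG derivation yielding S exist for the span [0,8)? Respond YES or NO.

YES

[0,8] S   >
  [0,5] S/N   >
    [0,2] (S/N)/(N\S)   <
      [0,1] "song" : S
      [1,2] "no" : ((S/N)/(N\S))\S
    [2,5] N\S   >
      [2,4] (N\S)/N   <
        [2,3] "ate" : N
        [3,4] "liked" : ((N\S)/N)\N
      [4,5] "near" : N
  [5,8] N   >
    [5,6] "dog" : N/PP
    [6,8] PP   >
      [6,7] "from" : PP/(PP\NP)
      [7,8] "with" : PP\NP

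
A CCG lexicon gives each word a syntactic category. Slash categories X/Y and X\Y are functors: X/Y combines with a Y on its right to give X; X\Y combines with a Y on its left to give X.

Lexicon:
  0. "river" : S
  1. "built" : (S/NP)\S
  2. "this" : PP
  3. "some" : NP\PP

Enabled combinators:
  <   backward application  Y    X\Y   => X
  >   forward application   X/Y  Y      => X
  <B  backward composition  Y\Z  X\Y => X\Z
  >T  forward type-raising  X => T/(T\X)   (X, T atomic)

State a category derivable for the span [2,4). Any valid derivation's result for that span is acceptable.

[0,4] S   >
  [0,2] S/NP   <
    [0,1] "river" : S
    [1,2] "built" : (S/NP)\S
  [2,4] NP   <
    [2,3] "this" : PP
    [3,4] "some" : NP\PP

NP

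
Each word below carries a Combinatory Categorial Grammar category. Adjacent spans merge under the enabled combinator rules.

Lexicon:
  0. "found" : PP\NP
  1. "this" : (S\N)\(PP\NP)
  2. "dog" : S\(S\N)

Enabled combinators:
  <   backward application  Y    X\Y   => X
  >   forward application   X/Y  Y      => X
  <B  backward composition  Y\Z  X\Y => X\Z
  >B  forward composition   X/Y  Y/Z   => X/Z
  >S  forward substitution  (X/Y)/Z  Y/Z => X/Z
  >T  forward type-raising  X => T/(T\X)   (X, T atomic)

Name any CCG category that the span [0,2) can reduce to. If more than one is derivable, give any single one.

S\N

[0,3] S   <
  [0,2] S\N   <
    [0,1] "found" : PP\NP
    [1,2] "this" : (S\N)\(PP\NP)
  [2,3] "dog" : S\(S\N)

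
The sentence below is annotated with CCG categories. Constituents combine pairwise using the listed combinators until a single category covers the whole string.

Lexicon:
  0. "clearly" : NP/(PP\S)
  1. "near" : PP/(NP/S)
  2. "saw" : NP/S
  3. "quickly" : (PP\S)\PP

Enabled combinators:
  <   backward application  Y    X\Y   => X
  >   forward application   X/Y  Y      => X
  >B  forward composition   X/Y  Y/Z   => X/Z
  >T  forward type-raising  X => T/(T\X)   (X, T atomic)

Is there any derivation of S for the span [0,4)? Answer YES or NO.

NO

NP/(PP\S) PP/(NP/S) NP/S (PP\S)\PP
CKY chart[0,4] = {N/(N\NP), NP, NP/(NP\NP), PP/(PP\NP), S/(S\NP)}; S ∉ chart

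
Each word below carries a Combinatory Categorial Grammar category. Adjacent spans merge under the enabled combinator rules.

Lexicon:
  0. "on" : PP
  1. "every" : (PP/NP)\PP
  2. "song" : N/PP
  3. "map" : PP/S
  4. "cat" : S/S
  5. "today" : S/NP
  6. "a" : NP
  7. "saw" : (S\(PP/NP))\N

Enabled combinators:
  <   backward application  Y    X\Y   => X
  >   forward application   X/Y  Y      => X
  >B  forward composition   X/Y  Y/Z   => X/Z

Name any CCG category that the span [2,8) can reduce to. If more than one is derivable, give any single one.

S\(PP/NP)

[0,8] S   <
  [0,2] PP/NP   <
    [0,1] "on" : PP
    [1,2] "every" : (PP/NP)\PP
  [2,8] S\(PP/NP)   <
    [2,7] N   >
      [2,5] N/S   >B
        [2,4] N/S   >B
          [2,3] "song" : N/PP
          [3,4] "map" : PP/S
        [4,5] "cat" : S/S
      [5,7] S   >
        [5,6] "today" : S/NP
        [6,7] "a" : NP
    [7,8] "saw" : (S\(PP/NP))\N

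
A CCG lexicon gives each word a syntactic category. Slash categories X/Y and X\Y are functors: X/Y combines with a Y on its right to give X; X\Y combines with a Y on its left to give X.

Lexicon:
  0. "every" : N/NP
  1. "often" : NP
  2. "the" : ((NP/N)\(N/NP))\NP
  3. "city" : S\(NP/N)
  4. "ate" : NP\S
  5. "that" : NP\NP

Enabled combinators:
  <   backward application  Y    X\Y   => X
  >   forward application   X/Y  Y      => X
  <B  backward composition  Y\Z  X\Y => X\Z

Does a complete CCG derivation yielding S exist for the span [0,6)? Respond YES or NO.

N/NP NP ((NP/N)\(N/NP))\NP S\(NP/N) NP\S NP\NP
CKY chart[0,6] = {NP}; S ∉ chart

NO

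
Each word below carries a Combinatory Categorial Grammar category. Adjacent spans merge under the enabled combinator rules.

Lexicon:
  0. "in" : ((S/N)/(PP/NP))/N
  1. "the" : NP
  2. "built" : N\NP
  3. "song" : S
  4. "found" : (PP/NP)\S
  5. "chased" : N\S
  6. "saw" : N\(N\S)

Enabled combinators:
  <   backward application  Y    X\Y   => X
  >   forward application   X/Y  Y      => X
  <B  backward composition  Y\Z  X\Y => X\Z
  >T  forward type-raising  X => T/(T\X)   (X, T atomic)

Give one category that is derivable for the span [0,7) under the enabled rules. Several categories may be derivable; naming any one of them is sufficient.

[0,7] S   >
  [0,5] S/N   >
    [0,3] (S/N)/(PP/NP)   >
      [0,1] "in" : ((S/N)/(PP/NP))/N
      [1,3] N   >
        [1,2] N/(N\NP)   >T
          [1,2] "the" : NP
        [2,3] "built" : N\NP
    [3,5] PP/NP   <
      [3,4] "song" : S
      [4,5] "found" : (PP/NP)\S
  [5,7] N   <
    [5,6] "chased" : N\S
    [6,7] "saw" : N\(N\S)

S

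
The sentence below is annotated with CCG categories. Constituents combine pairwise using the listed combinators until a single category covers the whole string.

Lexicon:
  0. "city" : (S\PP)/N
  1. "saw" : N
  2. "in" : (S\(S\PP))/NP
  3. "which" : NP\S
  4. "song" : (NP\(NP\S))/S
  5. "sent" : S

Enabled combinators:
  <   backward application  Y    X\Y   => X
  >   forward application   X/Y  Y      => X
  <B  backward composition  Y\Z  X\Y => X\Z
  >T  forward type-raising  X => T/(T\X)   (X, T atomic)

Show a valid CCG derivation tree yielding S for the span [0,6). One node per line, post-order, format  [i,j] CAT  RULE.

[0,6] S   <
  [0,2] S\PP   >
    [0,1] "city" : (S\PP)/N
    [1,2] "saw" : N
  [2,6] S\(S\PP)   >
    [2,3] "in" : (S\(S\PP))/NP
    [3,6] NP   <
      [3,4] "which" : NP\S
      [4,6] NP\(NP\S)   >
        [4,5] "song" : (NP\(NP\S))/S
        [5,6] "sent" : S

[0,1] (S\PP)/N  lex  "city"
[1,2] N  lex  "saw"
[0,2] S\PP  >  k=1
[2,3] (S\(S\PP))/NP  lex  "in"
[3,4] NP\S  lex  "which"
[4,5] (NP\(NP\S))/S  lex  "song"
[5,6] S  lex  "sent"
[4,6] NP\(NP\S)  >  k=5
[3,6] NP  <  k=4
[2,6] S\(S\PP)  >  k=3
[0,6] S  <  k=2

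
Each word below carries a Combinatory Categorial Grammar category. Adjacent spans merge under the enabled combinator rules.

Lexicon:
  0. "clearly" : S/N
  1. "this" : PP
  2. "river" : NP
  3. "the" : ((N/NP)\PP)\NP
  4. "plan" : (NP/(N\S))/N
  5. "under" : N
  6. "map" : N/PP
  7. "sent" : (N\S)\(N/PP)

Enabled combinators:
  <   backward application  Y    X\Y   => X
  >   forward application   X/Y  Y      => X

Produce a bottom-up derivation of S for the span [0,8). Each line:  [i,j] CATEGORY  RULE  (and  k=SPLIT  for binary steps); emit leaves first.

[0,1] S/N  lex  "clearly"
[1,2] PP  lex  "this"
[2,3] NP  lex  "river"
[3,4] ((N/NP)\PP)\NP  lex  "the"
[2,4] (N/NP)\PP  <  k=3
[1,4] N/NP  <  k=2
[4,5] (NP/(N\S))/N  lex  "plan"
[5,6] N  lex  "under"
[4,6] NP/(N\S)  >  k=5
[6,7] N/PP  lex  "map"
[7,8] (N\S)\(N/PP)  lex  "sent"
[6,8] N\S  <  k=7
[4,8] NP  >  k=6
[1,8] N  >  k=4
[0,8] S  >  k=1

[0,8] S   >
  [0,1] "clearly" : S/N
  [1,8] N   >
    [1,4] N/NP   <
      [1,2] "this" : PP
      [2,4] (N/NP)\PP   <
        [2,3] "river" : NP
        [3,4] "the" : ((N/NP)\PP)\NP
    [4,8] NP   >
      [4,6] NP/(N\S)   >
        [4,5] "plan" : (NP/(N\S))/N
        [5,6] "under" : N
      [6,8] N\S   <
        [6,7] "map" : N/PP
        [7,8] "sent" : (N\S)\(N/PP)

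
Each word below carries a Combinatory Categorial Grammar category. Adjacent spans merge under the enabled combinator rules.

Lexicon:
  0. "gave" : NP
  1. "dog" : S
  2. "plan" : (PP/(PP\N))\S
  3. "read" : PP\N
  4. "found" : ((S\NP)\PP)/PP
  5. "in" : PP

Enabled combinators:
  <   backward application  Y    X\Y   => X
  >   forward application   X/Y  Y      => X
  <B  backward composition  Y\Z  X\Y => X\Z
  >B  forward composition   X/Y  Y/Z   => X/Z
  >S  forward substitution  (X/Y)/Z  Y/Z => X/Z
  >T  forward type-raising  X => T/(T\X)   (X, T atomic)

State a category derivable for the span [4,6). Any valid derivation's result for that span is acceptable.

[0,6] S   >
  [0,1] S/(S\NP)   >T
    [0,1] "gave" : NP
  [1,6] S\NP   <
    [1,4] PP   >
      [1,3] PP/(PP\N)   <
        [1,2] "dog" : S
        [2,3] "plan" : (PP/(PP\N))\S
      [3,4] "read" : PP\N
    [4,6] (S\NP)\PP   >
      [4,5] "found" : ((S\NP)\PP)/PP
      [5,6] "in" : PP

(S\NP)\PP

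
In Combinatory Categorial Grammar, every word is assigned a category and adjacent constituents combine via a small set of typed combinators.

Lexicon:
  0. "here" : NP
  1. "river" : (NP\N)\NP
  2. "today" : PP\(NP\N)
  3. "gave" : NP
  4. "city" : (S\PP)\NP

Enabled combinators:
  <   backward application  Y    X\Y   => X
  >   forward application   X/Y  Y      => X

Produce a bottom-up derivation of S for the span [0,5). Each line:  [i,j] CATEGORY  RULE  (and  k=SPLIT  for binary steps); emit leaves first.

[0,5] S   <
  [0,3] PP   <
    [0,2] NP\N   <
      [0,1] "here" : NP
      [1,2] "river" : (NP\N)\NP
    [2,3] "today" : PP\(NP\N)
  [3,5] S\PP   <
    [3,4] "gave" : NP
    [4,5] "city" : (S\PP)\NP

[0,1] NP  lex  "here"
[1,2] (NP\N)\NP  lex  "river"
[0,2] NP\N  <  k=1
[2,3] PP\(NP\N)  lex  "today"
[0,3] PP  <  k=2
[3,4] NP  lex  "gave"
[4,5] (S\PP)\NP  lex  "city"
[3,5] S\PP  <  k=4
[0,5] S  <  k=3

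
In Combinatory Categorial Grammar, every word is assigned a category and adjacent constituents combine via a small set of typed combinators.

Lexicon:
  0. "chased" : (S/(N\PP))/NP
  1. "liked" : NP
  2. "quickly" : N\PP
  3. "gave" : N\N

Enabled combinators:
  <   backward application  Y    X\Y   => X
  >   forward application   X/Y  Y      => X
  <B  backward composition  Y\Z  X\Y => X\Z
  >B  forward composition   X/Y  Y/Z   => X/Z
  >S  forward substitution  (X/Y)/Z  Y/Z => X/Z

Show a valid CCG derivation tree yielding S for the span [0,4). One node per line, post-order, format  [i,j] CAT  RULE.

[0,4] S   >
  [0,2] S/(N\PP)   >
    [0,1] "chased" : (S/(N\PP))/NP
    [1,2] "liked" : NP
  [2,4] N\PP   <B
    [2,3] "quickly" : N\PP
    [3,4] "gave" : N\N

[0,1] (S/(N\PP))/NP  lex  "chased"
[1,2] NP  lex  "liked"
[0,2] S/(N\PP)  >  k=1
[2,3] N\PP  lex  "quickly"
[3,4] N\N  lex  "gave"
[2,4] N\PP  <B  k=3
[0,4] S  >  k=2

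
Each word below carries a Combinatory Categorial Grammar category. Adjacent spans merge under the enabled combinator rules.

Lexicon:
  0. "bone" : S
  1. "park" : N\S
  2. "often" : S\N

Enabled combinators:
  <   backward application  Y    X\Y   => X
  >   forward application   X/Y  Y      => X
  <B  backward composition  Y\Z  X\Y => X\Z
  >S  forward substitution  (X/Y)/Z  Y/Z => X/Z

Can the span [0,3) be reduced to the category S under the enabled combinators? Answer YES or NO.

[0,3] S   <
  [0,2] N   <
    [0,1] "bone" : S
    [1,2] "park" : N\S
  [2,3] "often" : S\N

YES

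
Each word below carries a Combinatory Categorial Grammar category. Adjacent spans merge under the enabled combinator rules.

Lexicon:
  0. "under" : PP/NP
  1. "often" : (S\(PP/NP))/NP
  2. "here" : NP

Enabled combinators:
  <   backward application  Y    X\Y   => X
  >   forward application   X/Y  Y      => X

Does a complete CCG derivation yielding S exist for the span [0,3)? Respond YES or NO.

[0,3] S   <
  [0,1] "under" : PP/NP
  [1,3] S\(PP/NP)   >
    [1,2] "often" : (S\(PP/NP))/NP
    [2,3] "here" : NP

YES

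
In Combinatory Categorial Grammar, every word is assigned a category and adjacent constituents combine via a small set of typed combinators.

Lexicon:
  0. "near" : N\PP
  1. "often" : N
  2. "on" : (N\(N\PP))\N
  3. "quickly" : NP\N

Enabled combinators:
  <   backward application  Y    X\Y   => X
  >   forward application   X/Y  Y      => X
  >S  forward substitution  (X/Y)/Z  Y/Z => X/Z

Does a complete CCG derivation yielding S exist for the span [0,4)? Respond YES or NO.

N\PP N (N\(N\PP))\N NP\N
CKY chart[0,4] = {NP}; S ∉ chart

NO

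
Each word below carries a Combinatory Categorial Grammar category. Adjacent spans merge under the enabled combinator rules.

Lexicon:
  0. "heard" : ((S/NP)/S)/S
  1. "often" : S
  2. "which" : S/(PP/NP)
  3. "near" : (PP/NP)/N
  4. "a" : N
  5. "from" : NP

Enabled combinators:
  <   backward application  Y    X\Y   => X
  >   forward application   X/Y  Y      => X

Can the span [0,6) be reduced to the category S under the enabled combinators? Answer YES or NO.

YES

[0,6] S   >
  [0,5] S/NP   >
    [0,2] (S/NP)/S   >
      [0,1] "heard" : ((S/NP)/S)/S
      [1,2] "often" : S
    [2,5] S   >
      [2,3] "which" : S/(PP/NP)
      [3,5] PP/NP   >
        [3,4] "near" : (PP/NP)/N
        [4,5] "a" : N
  [5,6] "from" : NP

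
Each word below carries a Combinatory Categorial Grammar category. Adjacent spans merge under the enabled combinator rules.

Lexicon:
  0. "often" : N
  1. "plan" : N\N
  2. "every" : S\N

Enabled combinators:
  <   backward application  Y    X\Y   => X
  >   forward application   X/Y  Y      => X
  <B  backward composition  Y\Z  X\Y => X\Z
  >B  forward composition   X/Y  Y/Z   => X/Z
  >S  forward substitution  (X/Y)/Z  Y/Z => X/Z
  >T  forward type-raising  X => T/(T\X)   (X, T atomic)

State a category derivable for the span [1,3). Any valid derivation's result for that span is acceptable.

S\N

[0,3] S   <
  [0,1] "often" : N
  [1,3] S\N   <B
    [1,2] "plan" : N\N
    [2,3] "every" : S\N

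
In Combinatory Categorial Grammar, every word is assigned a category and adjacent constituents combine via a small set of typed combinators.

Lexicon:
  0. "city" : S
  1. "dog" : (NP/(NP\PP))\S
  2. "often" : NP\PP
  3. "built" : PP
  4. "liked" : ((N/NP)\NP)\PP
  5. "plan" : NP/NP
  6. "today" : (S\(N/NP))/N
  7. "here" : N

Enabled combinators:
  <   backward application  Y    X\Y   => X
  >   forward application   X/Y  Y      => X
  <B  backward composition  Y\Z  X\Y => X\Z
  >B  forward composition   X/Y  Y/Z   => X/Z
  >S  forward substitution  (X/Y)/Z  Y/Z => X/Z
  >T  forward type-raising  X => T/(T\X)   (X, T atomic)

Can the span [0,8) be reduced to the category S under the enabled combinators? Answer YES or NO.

YES

[0,8] S   <
  [0,6] N/NP   >B
    [0,5] N/NP   <
      [0,3] NP   >
        [0,2] NP/(NP\PP)   <
          [0,1] "city" : S
          [1,2] "dog" : (NP/(NP\PP))\S
        [2,3] "often" : NP\PP
      [3,5] (N/NP)\NP   <
        [3,4] "built" : PP
        [4,5] "liked" : ((N/NP)\NP)\PP
    [5,6] "plan" : NP/NP
  [6,8] S\(N/NP)   >
    [6,7] "today" : (S\(N/NP))/N
    [7,8] "here" : N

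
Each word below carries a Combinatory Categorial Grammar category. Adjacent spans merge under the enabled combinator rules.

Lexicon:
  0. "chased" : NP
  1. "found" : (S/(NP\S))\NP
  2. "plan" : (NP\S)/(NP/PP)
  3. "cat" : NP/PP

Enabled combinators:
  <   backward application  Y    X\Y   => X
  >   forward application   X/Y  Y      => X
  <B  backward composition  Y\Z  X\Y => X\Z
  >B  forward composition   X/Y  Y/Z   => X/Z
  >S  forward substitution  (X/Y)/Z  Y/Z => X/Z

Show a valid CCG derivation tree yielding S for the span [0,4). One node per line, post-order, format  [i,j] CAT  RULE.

[0,4] S   >
  [0,2] S/(NP\S)   <
    [0,1] "chased" : NP
    [1,2] "found" : (S/(NP\S))\NP
  [2,4] NP\S   >
    [2,3] "plan" : (NP\S)/(NP/PP)
    [3,4] "cat" : NP/PP

[0,1] NP  lex  "chased"
[1,2] (S/(NP\S))\NP  lex  "found"
[0,2] S/(NP\S)  <  k=1
[2,3] (NP\S)/(NP/PP)  lex  "plan"
[3,4] NP/PP  lex  "cat"
[2,4] NP\S  >  k=3
[0,4] S  >  k=2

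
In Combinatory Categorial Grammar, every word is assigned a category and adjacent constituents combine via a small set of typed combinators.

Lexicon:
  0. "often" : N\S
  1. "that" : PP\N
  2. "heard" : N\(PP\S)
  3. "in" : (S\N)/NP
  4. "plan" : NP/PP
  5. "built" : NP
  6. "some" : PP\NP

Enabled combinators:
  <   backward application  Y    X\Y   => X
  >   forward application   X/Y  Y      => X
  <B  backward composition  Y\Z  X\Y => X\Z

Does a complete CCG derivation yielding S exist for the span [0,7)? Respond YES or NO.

YES

[0,7] S   <
  [0,3] N   <
    [0,2] PP\S   <B
      [0,1] "often" : N\S
      [1,2] "that" : PP\N
    [2,3] "heard" : N\(PP\S)
  [3,7] S\N   >
    [3,4] "in" : (S\N)/NP
    [4,7] NP   >
      [4,5] "plan" : NP/PP
      [5,7] PP   <
        [5,6] "built" : NP
        [6,7] "some" : PP\NP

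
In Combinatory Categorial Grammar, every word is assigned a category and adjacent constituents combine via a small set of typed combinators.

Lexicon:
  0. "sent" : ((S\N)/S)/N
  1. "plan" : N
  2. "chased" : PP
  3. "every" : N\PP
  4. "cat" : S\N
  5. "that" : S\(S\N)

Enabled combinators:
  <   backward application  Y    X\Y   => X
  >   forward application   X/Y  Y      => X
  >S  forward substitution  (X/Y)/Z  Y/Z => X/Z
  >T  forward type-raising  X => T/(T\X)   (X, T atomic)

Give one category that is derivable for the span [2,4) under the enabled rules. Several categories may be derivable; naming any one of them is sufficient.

N

[0,6] S   <
  [0,5] S\N   >
    [0,2] (S\N)/S   >
      [0,1] "sent" : ((S\N)/S)/N
      [1,2] "plan" : N
    [2,5] S   <
      [2,4] N   >
        [2,3] N/(N\PP)   >T
          [2,3] "chased" : PP
        [3,4] "every" : N\PP
      [4,5] "cat" : S\N
  [5,6] "that" : S\(S\N)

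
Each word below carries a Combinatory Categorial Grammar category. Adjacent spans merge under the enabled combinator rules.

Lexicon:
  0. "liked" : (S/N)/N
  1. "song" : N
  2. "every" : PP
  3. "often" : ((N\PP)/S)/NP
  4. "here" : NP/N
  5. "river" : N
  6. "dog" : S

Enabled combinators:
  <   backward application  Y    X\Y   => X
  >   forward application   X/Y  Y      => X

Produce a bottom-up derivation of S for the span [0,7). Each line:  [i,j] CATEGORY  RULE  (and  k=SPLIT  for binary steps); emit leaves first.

[0,1] (S/N)/N  lex  "liked"
[1,2] N  lex  "song"
[0,2] S/N  >  k=1
[2,3] PP  lex  "every"
[3,4] ((N\PP)/S)/NP  lex  "often"
[4,5] NP/N  lex  "here"
[5,6] N  lex  "river"
[4,6] NP  >  k=5
[3,6] (N\PP)/S  >  k=4
[6,7] S  lex  "dog"
[3,7] N\PP  >  k=6
[2,7] N  <  k=3
[0,7] S  >  k=2

[0,7] S   >
  [0,2] S/N   >
    [0,1] "liked" : (S/N)/N
    [1,2] "song" : N
  [2,7] N   <
    [2,3] "every" : PP
    [3,7] N\PP   >
      [3,6] (N\PP)/S   >
        [3,4] "often" : ((N\PP)/S)/NP
        [4,6] NP   >
          [4,5] "here" : NP/N
          [5,6] "river" : N
      [6,7] "dog" : S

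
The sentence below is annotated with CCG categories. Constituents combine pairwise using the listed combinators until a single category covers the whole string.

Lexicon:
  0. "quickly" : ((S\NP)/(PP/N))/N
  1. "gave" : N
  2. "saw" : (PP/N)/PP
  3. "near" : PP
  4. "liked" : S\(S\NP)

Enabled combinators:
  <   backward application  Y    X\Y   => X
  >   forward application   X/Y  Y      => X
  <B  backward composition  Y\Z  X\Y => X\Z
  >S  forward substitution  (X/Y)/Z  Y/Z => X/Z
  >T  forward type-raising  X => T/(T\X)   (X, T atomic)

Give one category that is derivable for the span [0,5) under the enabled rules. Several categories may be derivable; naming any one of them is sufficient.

[0,5] S   <
  [0,4] S\NP   >
    [0,2] (S\NP)/(PP/N)   >
      [0,1] "quickly" : ((S\NP)/(PP/N))/N
      [1,2] "gave" : N
    [2,4] PP/N   >
      [2,3] "saw" : (PP/N)/PP
      [3,4] "near" : PP
  [4,5] "liked" : S\(S\NP)

S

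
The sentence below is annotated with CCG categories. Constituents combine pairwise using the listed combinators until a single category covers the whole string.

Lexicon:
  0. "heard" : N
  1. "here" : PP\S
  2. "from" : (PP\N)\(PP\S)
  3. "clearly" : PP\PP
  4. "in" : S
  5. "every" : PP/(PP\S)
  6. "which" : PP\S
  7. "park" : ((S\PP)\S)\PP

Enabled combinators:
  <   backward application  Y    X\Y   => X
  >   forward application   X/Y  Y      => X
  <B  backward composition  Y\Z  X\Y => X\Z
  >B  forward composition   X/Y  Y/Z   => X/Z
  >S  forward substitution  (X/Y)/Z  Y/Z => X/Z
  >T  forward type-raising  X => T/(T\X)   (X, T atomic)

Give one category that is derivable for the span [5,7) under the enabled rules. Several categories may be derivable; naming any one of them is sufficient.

[0,8] S   <
  [0,4] PP   <
    [0,1] "heard" : N
    [1,4] PP\N   <B
      [1,3] PP\N   <
        [1,2] "here" : PP\S
        [2,3] "from" : (PP\N)\(PP\S)
      [3,4] "clearly" : PP\PP
  [4,8] S\PP   <
    [4,5] "in" : S
    [5,8] (S\PP)\S   <
      [5,7] PP   >
        [5,6] "every" : PP/(PP\S)
        [6,7] "which" : PP\S
      [7,8] "park" : ((S\PP)\S)\PP

PP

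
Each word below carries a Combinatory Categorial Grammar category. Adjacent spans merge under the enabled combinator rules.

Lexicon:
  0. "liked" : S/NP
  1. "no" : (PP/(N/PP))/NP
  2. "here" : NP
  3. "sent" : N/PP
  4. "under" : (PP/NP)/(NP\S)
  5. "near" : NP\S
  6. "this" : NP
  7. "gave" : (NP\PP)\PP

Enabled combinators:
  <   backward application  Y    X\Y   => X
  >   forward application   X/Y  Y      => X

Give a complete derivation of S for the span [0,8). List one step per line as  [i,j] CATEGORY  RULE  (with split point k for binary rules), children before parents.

[0,8] S   >
  [0,1] "liked" : S/NP
  [1,8] NP   <
    [1,4] PP   >
      [1,3] PP/(N/PP)   >
        [1,2] "no" : (PP/(N/PP))/NP
        [2,3] "here" : NP
      [3,4] "sent" : N/PP
    [4,8] NP\PP   <
      [4,7] PP   >
        [4,6] PP/NP   >
          [4,5] "under" : (PP/NP)/(NP\S)
          [5,6] "near" : NP\S
        [6,7] "this" : NP
      [7,8] "gave" : (NP\PP)\PP

[0,1] S/NP  lex  "liked"
[1,2] (PP/(N/PP))/NP  lex  "no"
[2,3] NP  lex  "here"
[1,3] PP/(N/PP)  >  k=2
[3,4] N/PP  lex  "sent"
[1,4] PP  >  k=3
[4,5] (PP/NP)/(NP\S)  lex  "under"
[5,6] NP\S  lex  "near"
[4,6] PP/NP  >  k=5
[6,7] NP  lex  "this"
[4,7] PP  >  k=6
[7,8] (NP\PP)\PP  lex  "gave"
[4,8] NP\PP  <  k=7
[1,8] NP  <  k=4
[0,8] S  >  k=1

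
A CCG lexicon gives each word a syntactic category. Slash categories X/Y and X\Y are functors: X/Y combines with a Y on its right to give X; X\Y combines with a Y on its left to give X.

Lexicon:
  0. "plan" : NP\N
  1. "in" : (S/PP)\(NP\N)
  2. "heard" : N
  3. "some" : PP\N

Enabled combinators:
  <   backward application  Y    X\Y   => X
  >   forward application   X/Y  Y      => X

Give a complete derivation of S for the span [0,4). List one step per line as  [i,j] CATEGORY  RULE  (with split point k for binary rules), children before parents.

[0,4] S   >
  [0,2] S/PP   <
    [0,1] "plan" : NP\N
    [1,2] "in" : (S/PP)\(NP\N)
  [2,4] PP   <
    [2,3] "heard" : N
    [3,4] "some" : PP\N

[0,1] NP\N  lex  "plan"
[1,2] (S/PP)\(NP\N)  lex  "in"
[0,2] S/PP  <  k=1
[2,3] N  lex  "heard"
[3,4] PP\N  lex  "some"
[2,4] PP  <  k=3
[0,4] S  >  k=2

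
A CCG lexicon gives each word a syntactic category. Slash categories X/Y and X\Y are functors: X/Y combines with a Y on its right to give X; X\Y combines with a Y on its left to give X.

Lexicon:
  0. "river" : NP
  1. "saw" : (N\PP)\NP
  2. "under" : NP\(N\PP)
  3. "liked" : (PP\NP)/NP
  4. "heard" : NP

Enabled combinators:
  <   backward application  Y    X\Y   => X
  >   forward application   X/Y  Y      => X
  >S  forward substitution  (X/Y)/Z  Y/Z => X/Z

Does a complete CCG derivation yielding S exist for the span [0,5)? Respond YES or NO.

NO

NP (N\PP)\NP NP\(N\PP) (PP\NP)/NP NP
CKY chart[0,5] = {PP}; S ∉ chart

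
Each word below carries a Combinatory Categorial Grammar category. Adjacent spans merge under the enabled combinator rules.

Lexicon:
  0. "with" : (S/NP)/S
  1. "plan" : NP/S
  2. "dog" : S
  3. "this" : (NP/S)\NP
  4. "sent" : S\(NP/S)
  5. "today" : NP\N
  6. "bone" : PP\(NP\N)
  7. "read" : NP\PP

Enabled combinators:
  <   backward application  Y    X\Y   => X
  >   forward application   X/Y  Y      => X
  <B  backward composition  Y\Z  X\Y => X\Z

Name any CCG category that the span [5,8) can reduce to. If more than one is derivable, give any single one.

NP

[0,8] S   >
  [0,5] S/NP   >
    [0,1] "with" : (S/NP)/S
    [1,5] S   <
      [1,3] NP   >
        [1,2] "plan" : NP/S
        [2,3] "dog" : S
      [3,5] S\NP   <B
        [3,4] "this" : (NP/S)\NP
        [4,5] "sent" : S\(NP/S)
  [5,8] NP   <
    [5,7] PP   <
      [5,6] "today" : NP\N
      [6,7] "bone" : PP\(NP\N)
    [7,8] "read" : NP\PP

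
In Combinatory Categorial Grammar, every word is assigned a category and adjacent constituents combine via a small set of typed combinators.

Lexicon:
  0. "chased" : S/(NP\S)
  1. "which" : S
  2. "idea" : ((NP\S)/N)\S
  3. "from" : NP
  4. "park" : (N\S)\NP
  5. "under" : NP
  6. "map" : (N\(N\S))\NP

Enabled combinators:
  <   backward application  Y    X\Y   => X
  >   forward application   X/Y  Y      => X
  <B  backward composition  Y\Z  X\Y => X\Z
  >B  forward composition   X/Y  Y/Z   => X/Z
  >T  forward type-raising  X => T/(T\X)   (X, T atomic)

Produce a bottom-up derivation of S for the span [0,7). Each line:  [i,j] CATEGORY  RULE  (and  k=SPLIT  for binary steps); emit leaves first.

[0,7] S   >
  [0,1] "chased" : S/(NP\S)
  [1,7] NP\S   >
    [1,3] (NP\S)/N   <
      [1,2] "which" : S
      [2,3] "idea" : ((NP\S)/N)\S
    [3,7] N   <
      [3,5] N\S   <
        [3,4] "from" : NP
        [4,5] "park" : (N\S)\NP
      [5,7] N\(N\S)   <
        [5,6] "under" : NP
        [6,7] "map" : (N\(N\S))\NP

[0,1] S/(NP\S)  lex  "chased"
[1,2] S  lex  "which"
[2,3] ((NP\S)/N)\S  lex  "idea"
[1,3] (NP\S)/N  <  k=2
[3,4] NP  lex  "from"
[4,5] (N\S)\NP  lex  "park"
[3,5] N\S  <  k=4
[5,6] NP  lex  "under"
[6,7] (N\(N\S))\NP  lex  "map"
[5,7] N\(N\S)  <  k=6
[3,7] N  <  k=5
[1,7] NP\S  >  k=3
[0,7] S  >  k=1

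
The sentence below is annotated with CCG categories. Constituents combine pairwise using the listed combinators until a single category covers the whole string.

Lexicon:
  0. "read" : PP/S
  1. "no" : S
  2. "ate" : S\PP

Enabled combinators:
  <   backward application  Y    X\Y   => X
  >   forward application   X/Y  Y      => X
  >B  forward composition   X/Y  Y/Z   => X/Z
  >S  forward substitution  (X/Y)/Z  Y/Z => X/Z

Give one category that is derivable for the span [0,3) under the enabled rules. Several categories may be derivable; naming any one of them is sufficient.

S

[0,3] S   <
  [0,2] PP   >
    [0,1] "read" : PP/S
    [1,2] "no" : S
  [2,3] "ate" : S\PP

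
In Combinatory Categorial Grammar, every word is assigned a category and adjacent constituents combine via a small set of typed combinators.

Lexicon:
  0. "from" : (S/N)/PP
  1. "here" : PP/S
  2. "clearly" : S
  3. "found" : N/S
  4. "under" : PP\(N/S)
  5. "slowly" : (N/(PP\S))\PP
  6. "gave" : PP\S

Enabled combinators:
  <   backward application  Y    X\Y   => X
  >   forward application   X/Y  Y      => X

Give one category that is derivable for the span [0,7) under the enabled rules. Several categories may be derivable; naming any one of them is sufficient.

[0,7] S   >
  [0,3] S/N   >
    [0,1] "from" : (S/N)/PP
    [1,3] PP   >
      [1,2] "here" : PP/S
      [2,3] "clearly" : S
  [3,7] N   >
    [3,6] N/(PP\S)   <
      [3,5] PP   <
        [3,4] "found" : N/S
        [4,5] "under" : PP\(N/S)
      [5,6] "slowly" : (N/(PP\S))\PP
    [6,7] "gave" : PP\S

S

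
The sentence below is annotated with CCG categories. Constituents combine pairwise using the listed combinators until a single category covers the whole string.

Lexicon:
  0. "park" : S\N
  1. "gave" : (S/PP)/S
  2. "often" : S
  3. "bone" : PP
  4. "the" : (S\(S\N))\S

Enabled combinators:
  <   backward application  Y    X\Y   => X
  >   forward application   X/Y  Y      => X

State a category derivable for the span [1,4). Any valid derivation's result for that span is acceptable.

S

[0,5] S   <
  [0,1] "park" : S\N
  [1,5] S\(S\N)   <
    [1,4] S   >
      [1,3] S/PP   >
        [1,2] "gave" : (S/PP)/S
        [2,3] "often" : S
      [3,4] "bone" : PP
    [4,5] "the" : (S\(S\N))\S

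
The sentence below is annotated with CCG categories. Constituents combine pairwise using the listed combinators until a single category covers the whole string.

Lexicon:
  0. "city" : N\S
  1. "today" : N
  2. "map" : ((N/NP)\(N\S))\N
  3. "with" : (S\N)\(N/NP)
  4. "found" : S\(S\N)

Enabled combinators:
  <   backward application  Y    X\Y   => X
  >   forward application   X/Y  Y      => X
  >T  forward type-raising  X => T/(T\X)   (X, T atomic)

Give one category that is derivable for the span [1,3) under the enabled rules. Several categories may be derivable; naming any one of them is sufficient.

(N/NP)\(N\S)

[0,5] S   <
  [0,4] S\N   <
    [0,3] N/NP   <
      [0,1] "city" : N\S
      [1,3] (N/NP)\(N\S)   <
        [1,2] "today" : N
        [2,3] "map" : ((N/NP)\(N\S))\N
    [3,4] "with" : (S\N)\(N/NP)
  [4,5] "found" : S\(S\N)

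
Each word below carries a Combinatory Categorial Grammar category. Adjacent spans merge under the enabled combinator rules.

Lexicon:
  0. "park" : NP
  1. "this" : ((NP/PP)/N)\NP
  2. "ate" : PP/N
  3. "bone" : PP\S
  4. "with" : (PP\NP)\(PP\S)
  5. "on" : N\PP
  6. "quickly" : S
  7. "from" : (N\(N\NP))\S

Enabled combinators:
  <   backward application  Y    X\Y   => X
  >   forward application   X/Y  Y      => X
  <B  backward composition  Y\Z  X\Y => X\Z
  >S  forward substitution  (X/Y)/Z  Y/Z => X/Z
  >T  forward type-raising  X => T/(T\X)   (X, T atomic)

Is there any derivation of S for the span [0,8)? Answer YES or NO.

NP ((NP/PP)/N)\NP PP/N PP\S (PP\NP)\(PP\S) N\PP S (N\(N\NP))\S
CKY chart[0,8] = {N/(N\NP), NP, NP/(NP\NP), PP/(PP\NP), S/(S\NP)}; S ∉ chart

NO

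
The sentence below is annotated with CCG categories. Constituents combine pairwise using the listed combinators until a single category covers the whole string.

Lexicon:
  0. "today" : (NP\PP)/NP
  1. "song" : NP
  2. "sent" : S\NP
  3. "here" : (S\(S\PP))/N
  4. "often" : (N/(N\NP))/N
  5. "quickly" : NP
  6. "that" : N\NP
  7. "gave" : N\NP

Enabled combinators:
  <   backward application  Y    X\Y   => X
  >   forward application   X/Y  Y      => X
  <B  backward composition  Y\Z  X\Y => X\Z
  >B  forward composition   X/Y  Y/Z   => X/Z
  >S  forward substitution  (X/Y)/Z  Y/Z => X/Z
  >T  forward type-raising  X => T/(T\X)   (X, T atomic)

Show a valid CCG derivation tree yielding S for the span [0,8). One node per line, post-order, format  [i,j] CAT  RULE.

[0,1] (NP\PP)/NP  lex  "today"
[1,2] NP  lex  "song"
[0,2] NP\PP  >  k=1
[2,3] S\NP  lex  "sent"
[0,3] S\PP  <B  k=2
[3,4] (S\(S\PP))/N  lex  "here"
[4,5] (N/(N\NP))/N  lex  "often"
[5,6] NP  lex  "quickly"
[5,6] N/(N\NP)  >T
[6,7] N\NP  lex  "that"
[5,7] N  >  k=6
[4,7] N/(N\NP)  >  k=5
[7,8] N\NP  lex  "gave"
[4,8] N  >  k=7
[3,8] S\(S\PP)  >  k=4
[0,8] S  <  k=3

[0,8] S   <
  [0,3] S\PP   <B
    [0,2] NP\PP   >
      [0,1] "today" : (NP\PP)/NP
      [1,2] "song" : NP
    [2,3] "sent" : S\NP
  [3,8] S\(S\PP)   >
    [3,4] "here" : (S\(S\PP))/N
    [4,8] N   >
      [4,7] N/(N\NP)   >
        [4,5] "often" : (N/(N\NP))/N
        [5,7] N   >
          [5,6] N/(N\NP)   >T
            [5,6] "quickly" : NP
          [6,7] "that" : N\NP
      [7,8] "gave" : N\NP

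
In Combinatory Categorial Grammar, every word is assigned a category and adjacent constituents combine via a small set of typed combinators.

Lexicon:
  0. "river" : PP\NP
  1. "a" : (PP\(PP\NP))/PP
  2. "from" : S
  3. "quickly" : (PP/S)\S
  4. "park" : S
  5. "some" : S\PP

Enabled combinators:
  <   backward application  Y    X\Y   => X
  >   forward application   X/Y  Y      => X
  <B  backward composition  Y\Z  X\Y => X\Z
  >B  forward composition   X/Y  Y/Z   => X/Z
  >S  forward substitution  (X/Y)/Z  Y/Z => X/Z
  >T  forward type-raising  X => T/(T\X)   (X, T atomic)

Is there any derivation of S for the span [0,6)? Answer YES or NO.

YES

[0,6] S   <
  [0,5] PP   <
    [0,1] "river" : PP\NP
    [1,5] PP\(PP\NP)   >
      [1,2] "a" : (PP\(PP\NP))/PP
      [2,5] PP   >
        [2,4] PP/S   <
          [2,3] "from" : S
          [3,4] "quickly" : (PP/S)\S
        [4,5] "park" : S
  [5,6] "some" : S\PP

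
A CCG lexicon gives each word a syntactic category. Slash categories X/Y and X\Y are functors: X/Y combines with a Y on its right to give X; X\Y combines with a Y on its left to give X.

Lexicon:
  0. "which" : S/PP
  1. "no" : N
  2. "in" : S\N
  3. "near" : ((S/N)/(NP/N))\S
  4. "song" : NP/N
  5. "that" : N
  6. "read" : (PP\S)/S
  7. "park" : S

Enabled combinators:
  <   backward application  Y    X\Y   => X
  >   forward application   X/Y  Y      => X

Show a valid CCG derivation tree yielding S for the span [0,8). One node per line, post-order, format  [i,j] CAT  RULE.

[0,8] S   >
  [0,1] "which" : S/PP
  [1,8] PP   <
    [1,6] S   >
      [1,5] S/N   >
        [1,4] (S/N)/(NP/N)   <
          [1,3] S   <
            [1,2] "no" : N
            [2,3] "in" : S\N
          [3,4] "near" : ((S/N)/(NP/N))\S
        [4,5] "song" : NP/N
      [5,6] "that" : N
    [6,8] PP\S   >
      [6,7] "read" : (PP\S)/S
      [7,8] "park" : S

[0,1] S/PP  lex  "which"
[1,2] N  lex  "no"
[2,3] S\N  lex  "in"
[1,3] S  <  k=2
[3,4] ((S/N)/(NP/N))\S  lex  "near"
[1,4] (S/N)/(NP/N)  <  k=3
[4,5] NP/N  lex  "song"
[1,5] S/N  >  k=4
[5,6] N  lex  "that"
[1,6] S  >  k=5
[6,7] (PP\S)/S  lex  "read"
[7,8] S  lex  "park"
[6,8] PP\S  >  k=7
[1,8] PP  <  k=6
[0,8] S  >  k=1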